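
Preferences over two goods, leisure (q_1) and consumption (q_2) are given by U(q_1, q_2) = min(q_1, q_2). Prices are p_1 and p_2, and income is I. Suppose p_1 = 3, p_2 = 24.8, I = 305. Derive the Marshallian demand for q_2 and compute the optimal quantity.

q_2* = 10.9712

Leontief preferences: the optimum is at the kink where q_1/1 = q_2/1, i.e. q_2 = q_1.
Budget: p_1·q_1 + p_2·q_1 = I, so (p_1 + p_2)·q_1 = I.
Demand: q_1*(p_1,p_2,I) = I/(p_1 + p_2), q_2* = I/(p_1 + p_2).
Here 3 + 24.8 = 27.8, giving q_2* = 10.9712.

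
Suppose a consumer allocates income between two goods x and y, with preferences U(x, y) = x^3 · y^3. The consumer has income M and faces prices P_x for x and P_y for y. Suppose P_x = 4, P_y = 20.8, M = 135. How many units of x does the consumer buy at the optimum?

x* = 16.875

Tangency: MRS = y/x = P_x/P_y.
So 3·P_y·y = 3·P_x·x; combined with the budget, a share 0.5 of income goes to x.
Demand: x*(P_x,P_y,M) = 0.5·M/P_x and y* = 0.5·M/P_y.
At P_x=4, P_y=20.8, M=135: x* = 0.5·135/4 = 16.875.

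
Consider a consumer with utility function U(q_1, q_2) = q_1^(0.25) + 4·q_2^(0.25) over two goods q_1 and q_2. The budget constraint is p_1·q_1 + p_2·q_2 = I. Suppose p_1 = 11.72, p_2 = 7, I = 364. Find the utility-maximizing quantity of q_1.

q_1* = 3.6369

From the CES first-order condition, (1/4)·(q_2/q_1)^(0.75) = p_1/p_2.
Hence q_2/q_1 = (4·p_1/p_2)^(1/(0.75)), i.e. raised to the 4/3 power.
With the ratio pinned down, the budget gives q_1* = I/(p_1 + p_2·(q_2/q_1)) and q_2* = (q_2/q_1)·q_1*.
Numerically q_2/q_1 = 12.623683, so q_1* = 364/(11.72 + 7·12.623683) = 3.6369.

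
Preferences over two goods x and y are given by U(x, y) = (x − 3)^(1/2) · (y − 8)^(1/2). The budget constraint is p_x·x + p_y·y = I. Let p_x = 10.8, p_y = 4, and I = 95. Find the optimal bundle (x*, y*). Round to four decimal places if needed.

This is Cobb-Douglas in (x−3, y−8): tangency gives 0.5·p_y·(y−8) = 0.5·p_x·(x−3).
Substituting into the budget: x* = 3 + 0.5·(I − 3·p_x − 8·p_y)/p_x, and y* = 8 + 0.5·(…)/p_y.
Discretionary income = 95 − 3·10.8 − 8·4 = 30.6; x* = 3 + 0.5·30.6/10.8 = 4.4167; y* = 8 + 0.5·30.6/4 = 11.825.

x* = 4.4167, y* = 11.825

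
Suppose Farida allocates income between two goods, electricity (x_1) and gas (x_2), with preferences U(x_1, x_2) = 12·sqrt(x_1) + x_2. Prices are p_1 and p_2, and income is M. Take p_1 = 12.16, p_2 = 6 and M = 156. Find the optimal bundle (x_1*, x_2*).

x_1* = 8.7647, x_2* = 8.2368

Set MRS = p_1/p_2: 6·x_1^(−1/2) = p_1/p_2.
Thus x_1* = (6·p_2/p_1)² — independent of M — with the rest of income spent on x_2.
Plugging in: x_1* = (6·6/12.16)² = 8.7647, x_2* = 8.2368.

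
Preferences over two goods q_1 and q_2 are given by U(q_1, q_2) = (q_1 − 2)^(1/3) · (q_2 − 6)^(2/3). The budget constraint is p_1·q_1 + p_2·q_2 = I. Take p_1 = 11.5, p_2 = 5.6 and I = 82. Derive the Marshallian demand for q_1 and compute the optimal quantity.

q_1* = 2.7362

This is Cobb-Douglas in (q_1−2, q_2−6): tangency gives 1/3·p_2·(q_2−6) = 2/3·p_1·(q_1−2).
After buying the subsistence bundle (2, 6), a share 1/3 of the remaining income goes to q_1: q_1* = 2 + 1/3·(I − 2p_1 − 6p_2)/p_1.
Discretionary income = 82 − 2·11.5 − 6·5.6 = 25.4; q_1* = 2 + 1/3·25.4/11.5 = 2.7362.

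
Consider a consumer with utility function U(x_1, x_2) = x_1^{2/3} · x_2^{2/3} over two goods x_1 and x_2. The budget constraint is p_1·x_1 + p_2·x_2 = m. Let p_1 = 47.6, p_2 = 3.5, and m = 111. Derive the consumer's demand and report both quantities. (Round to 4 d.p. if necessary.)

MU_x_1/MU_x_2 = (2/3·x_2)/(2/3·x_1); tangency sets this equal to p_1/p_2.
So 2/3·p_2·x_2 = 2/3·p_1·x_1; combined with the budget, a share 0.5 of income goes to x_1.
Demand: x_1*(p_1,p_2,m) = 0.5·m/p_1 and x_2* = 0.5·m/p_2.
At p_1=47.6, p_2=3.5, m=111: x_1* = 0.5·111/47.6 = 1.166, x_2* = 15.8571.

x_1* = 1.166, x_2* = 15.8571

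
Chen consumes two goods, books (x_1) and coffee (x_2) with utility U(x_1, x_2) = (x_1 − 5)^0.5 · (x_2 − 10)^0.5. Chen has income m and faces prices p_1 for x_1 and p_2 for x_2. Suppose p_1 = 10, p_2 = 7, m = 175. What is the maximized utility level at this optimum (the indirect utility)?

This is Cobb-Douglas in (x_1−5, x_2−10): tangency gives 0.5·p_2·(x_2−10) = 0.5·p_1·(x_1−5).
After buying the subsistence bundle (5, 10), a share 0.5 of the remaining income goes to x_1: x_1* = 5 + 0.5·(m − 5p_1 − 10p_2)/p_1.
Discretionary income = 175 − 5·10 − 10·7 = 55; x_1* = 5 + 0.5·55/10 = 7.75; x_2* = 10 + 0.5·55/7 = 13.9286.
Utility at the optimum: U(7.75, 13.9286) = 3.2869.

V = 3.2869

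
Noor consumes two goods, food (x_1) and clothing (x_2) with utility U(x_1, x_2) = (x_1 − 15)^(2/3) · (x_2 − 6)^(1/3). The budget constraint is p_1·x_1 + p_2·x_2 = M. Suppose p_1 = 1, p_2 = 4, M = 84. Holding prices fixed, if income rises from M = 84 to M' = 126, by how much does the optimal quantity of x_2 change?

Let x_1' = x_1−15, x_2' = x_2−6. MRS = 2·x_2'/x_1' = p_1/p_2.
After buying the subsistence bundle (15, 6), a share 2/3 of the remaining income goes to x_1: x_1* = 15 + 2/3·(M − 15p_1 − 6p_2)/p_1.
Discretionary income = 84 − 15·1 − 6·4 = 45; x_2* = 6 + 1/3·45/4 = 9.75.
At M' = 126: x_2* = 13.25. Change: 13.25 − 9.75 = 3.5.

Δx_2* = 3.5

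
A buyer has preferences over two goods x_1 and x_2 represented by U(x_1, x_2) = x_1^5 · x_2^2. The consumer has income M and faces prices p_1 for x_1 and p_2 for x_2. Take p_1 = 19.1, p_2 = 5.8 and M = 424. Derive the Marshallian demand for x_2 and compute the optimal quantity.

x_2* = 20.8867

Tangency: MRS = (5/2)·x_2/x_1 = p_1/p_2.
So 5·p_2·x_2 = 2·p_1·x_1; combined with the budget, a share 5/7 of income goes to x_1.
Demand: x_1*(p_1,p_2,M) = 5/7·M/p_1 and x_2* = 2/7·M/p_2.
At p_1=19.1, p_2=5.8, M=424: x_2* = 2/7·424/5.8 = 20.8867.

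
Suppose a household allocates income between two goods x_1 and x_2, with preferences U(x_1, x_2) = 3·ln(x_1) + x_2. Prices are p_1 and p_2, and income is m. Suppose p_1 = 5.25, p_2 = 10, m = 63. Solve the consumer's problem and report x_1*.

x_1* = 5.7143

So x_1*(p_1,p_2) = 3·p_2/p_1, independent of income; and x_2* = (m − 3·p_2)/p_2.
At the given prices: x_1* = 3·10/5.25 = 5.7143.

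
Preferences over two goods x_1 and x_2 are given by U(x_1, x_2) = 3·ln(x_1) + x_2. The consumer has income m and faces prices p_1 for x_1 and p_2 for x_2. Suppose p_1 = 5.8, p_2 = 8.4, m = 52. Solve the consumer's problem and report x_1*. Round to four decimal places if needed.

x_1* = 4.3448

At the given prices: x_1* = 3·8.4/5.8 = 4.3448.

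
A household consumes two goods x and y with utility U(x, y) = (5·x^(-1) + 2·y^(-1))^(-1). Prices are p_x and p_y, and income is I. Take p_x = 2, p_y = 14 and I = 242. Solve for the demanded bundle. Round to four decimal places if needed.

MRS = MU_x/MU_y = (5/2)·(y/x)^(2). Set equal to p_x/p_y.
Solve for the ratio: y/x = [(2/5)·p_x/p_y]^(0.5).
With the ratio pinned down, the budget gives x* = I/(p_x + p_y·(y/x)) and y* = (y/x)·x*.
Numerically y/x = 0.239046, so x* = 242/(2 + 14·0.239046) = 45.2621 and y* = 0.239046·45.2621 = 10.8197.

x* = 45.2621, y* = 10.8197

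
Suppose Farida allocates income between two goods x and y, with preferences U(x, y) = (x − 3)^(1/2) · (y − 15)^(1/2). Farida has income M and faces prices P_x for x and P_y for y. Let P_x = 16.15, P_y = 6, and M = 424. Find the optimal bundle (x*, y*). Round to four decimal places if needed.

x* = 11.8406, y* = 38.7958

MRS = (y−15)/(x−3). Tangency with P_x/P_y gives y−15 = (P_x/P_y)·(x−3).
Substituting into the budget: x* = 3 + 0.5·(M − 3·P_x − 15·P_y)/P_x, and y* = 15 + 0.5·(…)/P_y.
Discretionary income = 424 − 3·16.15 − 15·6 = 285.55; x* = 3 + 0.5·285.55/16.15 = 11.8406; y* = 15 + 0.5·285.55/6 = 38.7958.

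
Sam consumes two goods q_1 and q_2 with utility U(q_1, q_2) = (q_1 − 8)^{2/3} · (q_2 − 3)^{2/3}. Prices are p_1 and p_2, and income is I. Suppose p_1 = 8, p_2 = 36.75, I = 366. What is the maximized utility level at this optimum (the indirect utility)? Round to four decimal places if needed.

V = 9.9245

Substituting into the budget: q_1* = 8 + 0.5·(I − 8·p_1 − 3·p_2)/p_1, and q_2* = 3 + 0.5·(…)/p_2.
Discretionary income = 366 − 8·8 − 3·36.75 = 191.75; q_1* = 8 + 0.5·191.75/8 = 19.9844; q_2* = 3 + 0.5·191.75/36.75 = 5.6088.
Utility at the optimum: U(19.9844, 5.6088) = 9.9245.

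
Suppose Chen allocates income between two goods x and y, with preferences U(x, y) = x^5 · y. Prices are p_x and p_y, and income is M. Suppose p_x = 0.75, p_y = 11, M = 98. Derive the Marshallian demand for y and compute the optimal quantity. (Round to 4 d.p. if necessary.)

The MRS is 5·y/x. Set MRS = p_x/p_y.
So 5·p_y·y = p_x·x; combined with the budget, a share 5/6 of income goes to x.
Demand: x*(p_x,p_y,M) = 5/6·M/p_x and y* = 1/6·M/p_y.
At p_x=0.75, p_y=11, M=98: y* = 1/6·98/11 = 1.4848.

y* = 1.4848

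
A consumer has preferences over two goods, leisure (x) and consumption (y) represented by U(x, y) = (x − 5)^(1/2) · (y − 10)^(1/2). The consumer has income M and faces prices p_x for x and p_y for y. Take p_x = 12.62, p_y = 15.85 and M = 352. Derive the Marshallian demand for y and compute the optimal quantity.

MRS = (y−10)/(x−5). Tangency with p_x/p_y gives y−10 = (p_x/p_y)·(x−5).
After buying the subsistence bundle (5, 10), a share 0.5 of the remaining income goes to x: x* = 5 + 0.5·(M − 5p_x − 10p_y)/p_x.
Discretionary income = 352 − 5·12.62 − 10·15.85 = 130.4; y* = 10 + 0.5·130.4/15.85 = 14.1136.

y* = 14.1136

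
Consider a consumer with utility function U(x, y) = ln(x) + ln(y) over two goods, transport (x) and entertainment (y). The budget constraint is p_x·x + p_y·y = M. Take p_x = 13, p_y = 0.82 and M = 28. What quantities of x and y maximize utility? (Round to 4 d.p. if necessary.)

The MRS is y/x. Set MRS = p_x/p_y.
Rearranging, p_y·y = p_x·x. Substituting into the budget gives p_x·x·(1 + 1) = M.
Demand: x*(p_x,p_y,M) = 0.5·M/p_x and y* = 0.5·M/p_y.
At p_x=13, p_y=0.82, M=28: x* = 0.5·28/13 = 1.0769, y* = 17.0732.

x* = 1.0769, y* = 17.0732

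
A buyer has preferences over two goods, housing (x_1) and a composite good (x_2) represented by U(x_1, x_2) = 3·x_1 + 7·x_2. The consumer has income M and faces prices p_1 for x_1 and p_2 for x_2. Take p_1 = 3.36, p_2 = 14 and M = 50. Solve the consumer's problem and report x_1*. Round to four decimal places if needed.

Linear utility — the consumer picks whichever good has higher MU/price: 3/3.36 = 0.8929 vs 7/14 = 0.5.
x_1 gives more utility per dollar, so spend all income on x_1: x_1* = M/p_1, x_2* = 0.
Numerically: x_1* = 14.881, x_2* = 0.

x_1* = 14.881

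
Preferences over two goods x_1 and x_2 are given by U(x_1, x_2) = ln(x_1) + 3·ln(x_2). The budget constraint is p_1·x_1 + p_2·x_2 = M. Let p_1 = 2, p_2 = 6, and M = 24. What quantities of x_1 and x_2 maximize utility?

MU_x_1/MU_x_2 = (x_2)/(3·x_1); tangency sets this equal to p_1/p_2.
Rearranging, p_2·x_2 = 3·p_1·x_1. Substituting into the budget gives p_1·x_1·(1 + 3) = M.
Demand: x_1*(p_1,p_2,M) = 0.25·M/p_1 and x_2* = 0.75·M/p_2.
At p_1=2, p_2=6, M=24: x_1* = 0.25·24/2 = 3, x_2* = 3.

x_1* = 3, x_2* = 3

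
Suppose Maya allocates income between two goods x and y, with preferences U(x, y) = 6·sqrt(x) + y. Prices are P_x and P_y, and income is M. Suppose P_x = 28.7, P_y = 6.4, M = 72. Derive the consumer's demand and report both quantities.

x* = 0.4475, y* = 9.243

Plugging in: x* = (3·6.4/28.7)² = 0.4475, y* = 9.243.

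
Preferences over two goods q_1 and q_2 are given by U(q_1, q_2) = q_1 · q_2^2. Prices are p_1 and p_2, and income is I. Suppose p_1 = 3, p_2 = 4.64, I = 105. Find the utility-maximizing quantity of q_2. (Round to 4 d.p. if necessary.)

MU_q_1/MU_q_2 = (q_2)/(2·q_1); tangency sets this equal to p_1/p_2.
Rearranging, p_2·q_2 = 2·p_1·q_1. Substituting into the budget gives p_1·q_1·(1 + 2) = I.
Demand: q_1*(p_1,p_2,I) = 1/3·I/p_1 and q_2* = 2/3·I/p_2.
At p_1=3, p_2=4.64, I=105: q_2* = 2/3·105/4.64 = 15.0862.

q_2* = 15.0862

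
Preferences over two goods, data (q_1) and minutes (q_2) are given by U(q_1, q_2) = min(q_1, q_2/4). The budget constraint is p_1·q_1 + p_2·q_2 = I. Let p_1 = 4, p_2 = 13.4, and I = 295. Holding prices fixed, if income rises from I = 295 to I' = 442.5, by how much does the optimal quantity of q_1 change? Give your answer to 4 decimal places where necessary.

Δq_1* = 2.5608

With perfect complements, no substitution: consume in ratio q_1:q_2 = 1:4.
Budget: p_1·q_1 + p_2·4·q_1 = I, so (p_1 + 4·p_2)·q_1 = I.
Demand: q_1*(p_1,p_2,I) = I/(p_1 + 4·p_2), q_2* = 4·I/(p_1 + 4·p_2).
Here 4 + 4·13.4 = 57.6, giving q_1* = 5.1215.
At I' = 442.5: q_1* = 7.6823. Change: 7.6823 − 5.1215 = 2.5608.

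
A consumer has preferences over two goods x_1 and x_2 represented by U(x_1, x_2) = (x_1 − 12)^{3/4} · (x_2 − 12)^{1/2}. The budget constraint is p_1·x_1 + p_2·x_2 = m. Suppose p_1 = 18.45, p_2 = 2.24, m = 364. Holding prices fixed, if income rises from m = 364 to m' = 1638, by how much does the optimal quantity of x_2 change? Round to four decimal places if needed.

Δx_2* = 227.5

This is Cobb-Douglas in (x_1−12, x_2−12): tangency gives 0.75·p_2·(x_2−12) = 0.5·p_1·(x_1−12).
Substituting into the budget: x_1* = 12 + 0.6·(m − 12·p_1 − 12·p_2)/p_1, and x_2* = 12 + 0.4·(…)/p_2.
Discretionary income = 364 − 12·18.45 − 12·2.24 = 115.72; x_2* = 12 + 0.4·115.72/2.24 = 32.6643.
At m' = 1638: x_2* = 260.1643. Change: 260.1643 − 32.6643 = 227.5.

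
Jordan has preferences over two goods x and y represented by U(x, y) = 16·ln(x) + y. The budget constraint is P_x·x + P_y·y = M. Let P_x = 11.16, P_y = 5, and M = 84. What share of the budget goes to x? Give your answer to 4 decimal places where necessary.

Set MRS = P_x/P_y: (16/x)/1 = P_x/P_y.
So x*(P_x,P_y) = 16·P_y/P_x, independent of income; and y* = (M − 16·P_y)/P_y.
At the given prices: x* = 16·5/11.16 = 7.1685, and y* = 0.8.
Expenditure on x: 11.16·7.1685 = 80; share = 0.9524.

share on x = 0.9524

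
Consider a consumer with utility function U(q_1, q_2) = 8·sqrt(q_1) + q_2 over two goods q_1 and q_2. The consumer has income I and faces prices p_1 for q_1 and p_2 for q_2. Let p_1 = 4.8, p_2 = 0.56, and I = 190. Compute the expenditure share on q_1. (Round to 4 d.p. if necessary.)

Utility is quasi-linear in q_2; the FOC for q_1 is 4/√q_1 = p_1/p_2.
Solve: √q_1 = 4·p_2/p_1, so q_1*(p_1,p_2) = (4·p_2/p_1)², and q_2* = (I − p_1·q_1*)/p_2.
Plugging in: q_1* = (4·0.56/4.8)² = 0.2178, q_2* = 337.419.
Expenditure on q_1: 4.8·0.2178 = 1.0453; share = 0.0055.

share on q_1 = 0.0055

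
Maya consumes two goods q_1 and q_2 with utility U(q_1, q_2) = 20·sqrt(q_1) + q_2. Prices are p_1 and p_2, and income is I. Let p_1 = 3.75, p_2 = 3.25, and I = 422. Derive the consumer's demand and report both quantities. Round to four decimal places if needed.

MU_q_1 = 10/√q_1, MU_q_2 = 1. Tangency: 10/√q_1 = p_1/p_2.
Solve: √q_1 = 10·p_2/p_1, so q_1*(p_1,p_2) = (10·p_2/p_1)², and q_2* = (I − p_1·q_1*)/p_2.
Plugging in: q_1* = (10·3.25/3.75)² = 75.1111, q_2* = 43.1795.

q_1* = 75.1111, q_2* = 43.1795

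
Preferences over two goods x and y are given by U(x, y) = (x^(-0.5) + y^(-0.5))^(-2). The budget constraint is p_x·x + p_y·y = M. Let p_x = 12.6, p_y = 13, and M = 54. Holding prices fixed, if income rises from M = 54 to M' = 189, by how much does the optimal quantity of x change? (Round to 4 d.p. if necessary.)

MU_x ∝ x^(-1.5), MU_y ∝ y^(-1.5), so MRS = (y/x)^(1.5) = p_x/p_y.
Solve for the ratio: y/x = [p_x/p_y]^(2/3).
With the ratio pinned down, the budget gives x* = M/(p_x + p_y·(y/x)) and y* = (y/x)·x*.
Numerically y/x = 0.979381, so x* = 54/(12.6 + 13·0.979381) = 2.1317.
At M' = 189: x* = 7.4609. Change: 7.4609 − 2.1317 = 5.3292.

Δx* = 5.3292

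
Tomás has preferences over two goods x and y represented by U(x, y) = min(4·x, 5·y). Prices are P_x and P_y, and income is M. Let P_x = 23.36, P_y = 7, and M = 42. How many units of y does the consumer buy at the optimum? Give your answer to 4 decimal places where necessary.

y* = 1.1602

With perfect complements, no substitution: consume in ratio x:y = 5:4.
Budget: P_x·x + P_y·(4/5)·x = M, so (5·P_x + 4·P_y)·x = 5·M.
Demand: x*(P_x,P_y,M) = 5·M/(5·P_x + 4·P_y), y* = 4·M/(5·P_x + 4·P_y).
Here 5·23.36 + 4·7 = 144.8, giving y* = 1.1602.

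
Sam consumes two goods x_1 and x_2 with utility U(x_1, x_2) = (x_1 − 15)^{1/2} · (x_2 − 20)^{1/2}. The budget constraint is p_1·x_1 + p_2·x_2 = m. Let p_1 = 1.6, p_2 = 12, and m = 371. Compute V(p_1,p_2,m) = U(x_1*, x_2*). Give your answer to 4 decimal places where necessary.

After buying the subsistence bundle (15, 20), a share 0.5 of the remaining income goes to x_1: x_1* = 15 + 0.5·(m − 15p_1 − 20p_2)/p_1.
Discretionary income = 371 − 15·1.6 − 20·12 = 107; x_1* = 15 + 0.5·107/1.6 = 48.4375; x_2* = 20 + 0.5·107/12 = 24.4583.
Utility at the optimum: U(48.4375, 24.4583) = 12.2096.

V = 12.2096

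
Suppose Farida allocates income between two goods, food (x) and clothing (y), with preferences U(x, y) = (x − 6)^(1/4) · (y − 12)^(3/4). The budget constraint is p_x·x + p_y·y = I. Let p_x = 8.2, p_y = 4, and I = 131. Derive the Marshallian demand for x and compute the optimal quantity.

x* = 7.0305

MRS = (1/3)·(y−12)/(x−6). Tangency with p_x/p_y gives y−12 = 3·(p_x/p_y)·(x−6).
After buying the subsistence bundle (6, 12), a share 0.25 of the remaining income goes to x: x* = 6 + 0.25·(I − 6p_x − 12p_y)/p_x.
Discretionary income = 131 − 6·8.2 − 12·4 = 33.8; x* = 6 + 0.25·33.8/8.2 = 7.0305.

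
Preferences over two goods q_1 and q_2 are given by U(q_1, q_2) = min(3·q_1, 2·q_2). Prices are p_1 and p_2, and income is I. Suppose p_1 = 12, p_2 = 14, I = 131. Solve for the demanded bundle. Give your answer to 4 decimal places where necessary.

q_1* = 3.9697, q_2* = 5.9545

With perfect complements, no substitution: consume in ratio q_1:q_2 = 2:3.
Budget: p_1·q_1 + p_2·(3/2)·q_1 = I, so (2·p_1 + 3·p_2)·q_1 = 2·I.
Demand: q_1*(p_1,p_2,I) = 2·I/(2·p_1 + 3·p_2), q_2* = 3·I/(2·p_1 + 3·p_2).
Here 2·12 + 3·14 = 66, giving q_1* = 3.9697 and q_2* = 5.9545.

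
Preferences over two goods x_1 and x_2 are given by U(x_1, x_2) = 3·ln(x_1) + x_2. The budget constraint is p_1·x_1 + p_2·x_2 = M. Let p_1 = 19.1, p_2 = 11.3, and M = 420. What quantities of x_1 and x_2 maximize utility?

x_1* = 1.7749, x_2* = 34.1681

MU_x_1 = 3/x_1, MU_x_2 = 1. Tangency: 3/x_1 = p_1/p_2.
So x_1*(p_1,p_2) = 3·p_2/p_1, independent of income; and x_2* = (M − 3·p_2)/p_2.
At the given prices: x_1* = 3·11.3/19.1 = 1.7749, and x_2* = 34.1681.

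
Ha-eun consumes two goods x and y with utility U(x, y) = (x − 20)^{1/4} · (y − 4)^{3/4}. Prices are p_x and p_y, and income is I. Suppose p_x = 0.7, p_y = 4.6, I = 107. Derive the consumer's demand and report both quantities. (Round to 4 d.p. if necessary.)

x* = 46.6429, y* = 16.163

Discretionary income = 107 − 20·0.7 − 4·4.6 = 74.6; x* = 20 + 0.25·74.6/0.7 = 46.6429; y* = 4 + 0.75·74.6/4.6 = 16.163.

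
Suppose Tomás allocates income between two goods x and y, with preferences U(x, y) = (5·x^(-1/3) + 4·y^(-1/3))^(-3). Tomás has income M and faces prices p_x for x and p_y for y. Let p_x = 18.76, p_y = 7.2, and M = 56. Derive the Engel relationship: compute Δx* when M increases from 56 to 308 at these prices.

Δx* = 8.0639

With the ratio pinned down, the budget gives x* = M/(p_x + p_y·(y/x)) and y* = (y/x)·x*.
Numerically y/x = 1.734773, so x* = 56/(18.76 + 7.2·1.734773) = 1.792.
At M' = 308: x* = 9.8559. Change: 9.8559 − 1.792 = 8.0639.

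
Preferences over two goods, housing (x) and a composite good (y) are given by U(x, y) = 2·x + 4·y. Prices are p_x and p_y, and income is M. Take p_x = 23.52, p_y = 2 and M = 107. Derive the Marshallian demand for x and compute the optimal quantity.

Perfect substitutes: compare marginal utility per dollar. 2/p_x vs 4/p_y → 0.085 vs 2.
y gives more utility per dollar, so spend all income on y: y* = M/p_y, x* = 0.
Numerically: x* = 0, y* = 53.5.

x* = 0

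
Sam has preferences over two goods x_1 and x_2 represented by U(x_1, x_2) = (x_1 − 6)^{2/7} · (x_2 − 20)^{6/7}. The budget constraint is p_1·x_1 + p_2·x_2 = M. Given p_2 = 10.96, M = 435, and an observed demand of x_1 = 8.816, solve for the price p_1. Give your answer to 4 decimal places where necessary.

This is Cobb-Douglas in (x_1−6, x_2−20): tangency gives 2/7·p_2·(x_2−20) = 6/7·p_1·(x_1−6).
After buying the subsistence bundle (6, 20), a share 0.25 of the remaining income goes to x_1: x_1* = 6 + 0.25·(M − 6p_1 − 20p_2)/p_1.
Set x_1* = 8.816 in the demand function and solve for p_1: p_1 = 12.5.

p_1 = 12.5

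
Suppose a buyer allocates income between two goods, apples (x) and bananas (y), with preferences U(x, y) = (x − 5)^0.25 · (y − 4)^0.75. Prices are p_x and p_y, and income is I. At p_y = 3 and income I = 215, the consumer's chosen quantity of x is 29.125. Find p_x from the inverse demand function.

MRS = (1/3)·(y−4)/(x−5). Tangency with p_x/p_y gives y−4 = 3·(p_x/p_y)·(x−5).
Substituting into the budget: x* = 5 + 0.25·(I − 5·p_x − 4·p_y)/p_x, and y* = 4 + 0.75·(…)/p_y.
Set x* = 29.125 in the demand function and solve for p_x: p_x = 2.

p_x = 2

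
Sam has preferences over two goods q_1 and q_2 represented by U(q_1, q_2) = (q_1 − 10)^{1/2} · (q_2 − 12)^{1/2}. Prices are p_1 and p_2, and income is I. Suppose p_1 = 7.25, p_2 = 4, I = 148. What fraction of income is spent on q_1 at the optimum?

This is Cobb-Douglas in (q_1−10, q_2−12): tangency gives 0.5·p_2·(q_2−12) = 0.5·p_1·(q_1−10).
Substituting into the budget: q_1* = 10 + 0.5·(I − 10·p_1 − 12·p_2)/p_1, and q_2* = 12 + 0.5·(…)/p_2.
Discretionary income = 148 − 10·7.25 − 12·4 = 27.5; q_1* = 10 + 0.5·27.5/7.25 = 11.8966; q_2* = 12 + 0.5·27.5/4 = 15.4375.
Expenditure on q_1: 7.25·11.8966 = 86.25; share = 0.5828.

share on q_1 = 0.5828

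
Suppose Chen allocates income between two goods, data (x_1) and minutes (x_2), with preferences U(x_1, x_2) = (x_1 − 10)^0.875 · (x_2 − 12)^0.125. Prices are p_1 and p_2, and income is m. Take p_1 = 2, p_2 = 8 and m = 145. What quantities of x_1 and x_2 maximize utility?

After buying the subsistence bundle (10, 12), a share 0.875 of the remaining income goes to x_1: x_1* = 10 + 0.875·(m − 10p_1 − 12p_2)/p_1.
Discretionary income = 145 − 10·2 − 12·8 = 29; x_1* = 10 + 0.875·29/2 = 22.6875; x_2* = 12 + 0.125·29/8 = 12.4531.

x_1* = 22.6875, x_2* = 12.4531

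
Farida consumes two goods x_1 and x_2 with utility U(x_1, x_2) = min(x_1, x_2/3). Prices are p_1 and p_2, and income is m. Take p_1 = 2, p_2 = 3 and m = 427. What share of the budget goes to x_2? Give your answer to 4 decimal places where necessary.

share on x_2 = 0.8182

With perfect complements, no substitution: consume in ratio x_1:x_2 = 1:3.
Budget: p_1·x_1 + p_2·3·x_1 = m, so (p_1 + 3·p_2)·x_1 = m.
Demand: x_1*(p_1,p_2,m) = m/(p_1 + 3·p_2), x_2* = 3·m/(p_1 + 3·p_2).
Here 2 + 3·3 = 11, giving x_1* = 38.8182 and x_2* = 116.4545.
Expenditure on x_2: 3·116.4545 = 349.3636; share = 0.8182.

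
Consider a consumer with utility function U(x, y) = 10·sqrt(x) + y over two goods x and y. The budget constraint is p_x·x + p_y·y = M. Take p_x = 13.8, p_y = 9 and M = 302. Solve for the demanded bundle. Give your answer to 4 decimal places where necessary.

Utility is quasi-linear in y; the FOC for x is 5/√x = p_x/p_y.
Solve: √x = 5·p_y/p_x, so x*(p_x,p_y) = (5·p_y/p_x)², and y* = (M − p_x·x*)/p_y.
Plugging in: x* = (5·9/13.8)² = 10.6333, y* = 17.2512.

x* = 10.6333, y* = 17.2512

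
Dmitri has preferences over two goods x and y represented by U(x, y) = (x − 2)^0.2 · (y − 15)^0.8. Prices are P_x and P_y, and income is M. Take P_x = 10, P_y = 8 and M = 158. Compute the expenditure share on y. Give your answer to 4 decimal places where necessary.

MRS = (1/4)·(y−15)/(x−2). Tangency with P_x/P_y gives y−15 = 4·(P_x/P_y)·(x−2).
After buying the subsistence bundle (2, 15), a share 0.2 of the remaining income goes to x: x* = 2 + 0.2·(M − 2P_x − 15P_y)/P_x.
Discretionary income = 158 − 2·10 − 15·8 = 18; x* = 2 + 0.2·18/10 = 2.36; y* = 15 + 0.8·18/8 = 16.8.
Expenditure on y: 8·16.8 = 134.4; share = 0.8506.

share on y = 0.8506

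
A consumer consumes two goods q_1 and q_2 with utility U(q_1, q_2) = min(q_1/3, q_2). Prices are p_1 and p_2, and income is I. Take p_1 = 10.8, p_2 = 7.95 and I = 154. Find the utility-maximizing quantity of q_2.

Leontief preferences: the optimum is at the kink where q_1/3 = q_2/1, i.e. q_2 = (1/3)·q_1.
Budget: p_1·q_1 + p_2·(1/3)·q_1 = I, so (3·p_1 + p_2)·q_1 = 3·I.
Demand: q_1*(p_1,p_2,I) = 3·I/(3·p_1 + p_2), q_2* = I/(3·p_1 + p_2).
Here 3·10.8 + 7.95 = 40.35, giving q_2* = 3.8166.

q_2* = 3.8166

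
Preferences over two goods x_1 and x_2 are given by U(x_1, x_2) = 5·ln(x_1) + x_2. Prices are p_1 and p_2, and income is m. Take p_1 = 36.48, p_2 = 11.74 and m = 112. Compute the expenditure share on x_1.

Set MRS = p_1/p_2: (5/x_1)/1 = p_1/p_2.
So x_1*(p_1,p_2) = 5·p_2/p_1, independent of income; and x_2* = (m − 5·p_2)/p_2.
At the given prices: x_1* = 5·11.74/36.48 = 1.6091, and x_2* = 4.54.
Expenditure on x_1: 36.48·1.6091 = 58.7; share = 0.5241.

share on x_1 = 0.5241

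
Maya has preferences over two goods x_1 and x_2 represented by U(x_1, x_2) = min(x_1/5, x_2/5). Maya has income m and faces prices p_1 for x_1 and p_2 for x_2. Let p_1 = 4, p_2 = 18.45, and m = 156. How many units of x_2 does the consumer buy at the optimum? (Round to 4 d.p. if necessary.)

With perfect complements, no substitution: consume in ratio x_1:x_2 = 5:5.
Budget: p_1·x_1 + p_2·x_1 = m, so (5·p_1 + 5·p_2)·x_1 = 5·m.
Demand: x_1*(p_1,p_2,m) = 5·m/(5·p_1 + 5·p_2), x_2* = 5·m/(5·p_1 + 5·p_2).
Here 5·4 + 5·18.45 = 112.25, giving x_2* = 6.9488.

x_2* = 6.9488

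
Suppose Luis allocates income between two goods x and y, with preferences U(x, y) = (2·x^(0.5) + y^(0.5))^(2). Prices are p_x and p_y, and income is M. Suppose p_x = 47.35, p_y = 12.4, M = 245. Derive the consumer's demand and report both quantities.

x* = 2.6472, y* = 9.6498

MU_x ∝ 2·x^(-0.5), MU_y ∝ y^(-0.5), so MRS = 2·(y/x)^(0.5) = p_x/p_y.
Solve for the ratio: y/x = [(1/2)·p_x/p_y]^(2).
With the ratio pinned down, the budget gives x* = M/(p_x + p_y·(y/x)) and y* = (y/x)·x*.
Numerically y/x = 3.645328, so x* = 245/(47.35 + 12.4·3.645328) = 2.6472 and y* = 3.645328·2.6472 = 9.6498.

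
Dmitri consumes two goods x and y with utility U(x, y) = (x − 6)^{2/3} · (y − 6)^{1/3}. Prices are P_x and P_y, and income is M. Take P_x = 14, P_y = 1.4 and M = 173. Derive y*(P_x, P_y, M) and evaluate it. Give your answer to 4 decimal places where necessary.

Discretionary income = 173 − 6·14 − 6·1.4 = 80.6; y* = 6 + 1/3·80.6/1.4 = 25.1905.

y* = 25.1905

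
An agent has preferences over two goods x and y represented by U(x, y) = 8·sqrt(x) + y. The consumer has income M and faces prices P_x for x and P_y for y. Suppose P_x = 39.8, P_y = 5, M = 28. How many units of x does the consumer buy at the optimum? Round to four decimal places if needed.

x* = 0.2525

Thus x* = (4·P_y/P_x)² — independent of M — with the rest of income spent on y.
Plugging in: x* = (4·5/39.8)² = 0.2525.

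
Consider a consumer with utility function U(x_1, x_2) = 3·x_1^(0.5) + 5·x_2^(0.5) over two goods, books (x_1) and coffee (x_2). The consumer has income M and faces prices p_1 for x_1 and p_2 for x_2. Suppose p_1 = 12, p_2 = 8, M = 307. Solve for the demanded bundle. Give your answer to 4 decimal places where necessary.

MRS = MU_x_1/MU_x_2 = (3/5)·(x_2/x_1)^(0.5). Set equal to p_1/p_2.
Hence x_2/x_1 = ((5/3)·p_1/p_2)^(1/(0.5)), i.e. raised to the 2 power.
Substitute x_2 = (x_2/x_1)·x_1 into the budget: x_1* = M/(p_1 + p_2·(x_2/x_1)).
Numerically x_2/x_1 = 6.25, so x_1* = 307/(12 + 8·6.25) = 4.9516 and x_2* = 6.25·4.9516 = 30.9476.

x_1* = 4.9516, x_2* = 30.9476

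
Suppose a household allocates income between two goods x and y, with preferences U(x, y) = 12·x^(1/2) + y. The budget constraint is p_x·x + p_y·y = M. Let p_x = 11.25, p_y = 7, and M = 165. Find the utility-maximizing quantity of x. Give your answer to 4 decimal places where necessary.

Plugging in: x* = (6·7/11.25)² = 13.9378.

x* = 13.9378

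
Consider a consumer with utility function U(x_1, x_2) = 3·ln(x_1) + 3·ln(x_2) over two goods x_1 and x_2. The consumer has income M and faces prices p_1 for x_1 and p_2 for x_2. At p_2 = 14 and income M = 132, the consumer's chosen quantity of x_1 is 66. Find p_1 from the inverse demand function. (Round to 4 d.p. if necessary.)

p_1 = 1

Tangency: MRS = x_2/x_1 = p_1/p_2.
Rearranging, p_2·x_2 = p_1·x_1. Substituting into the budget gives p_1·x_1·(1 + 1) = M.
Demand: x_1*(p_1,p_2,M) = 0.5·M/p_1 and x_2* = 0.5·M/p_2.
Set x_1* = 66 in the demand function and solve for p_1: p_1 = 1.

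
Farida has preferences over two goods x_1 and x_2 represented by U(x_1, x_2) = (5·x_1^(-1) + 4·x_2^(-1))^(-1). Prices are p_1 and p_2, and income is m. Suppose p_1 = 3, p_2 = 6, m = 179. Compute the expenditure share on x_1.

share on x_1 = 0.4415

MU_x_1 ∝ 5·x_1^(-2), MU_x_2 ∝ 4·x_2^(-2), so MRS = (5/4)·(x_2/x_1)^(2) = p_1/p_2.
Hence x_2/x_1 = ((4/5)·p_1/p_2)^(1/(2)), i.e. raised to the 0.5 power.
With the ratio pinned down, the budget gives x_1* = m/(p_1 + p_2·(x_2/x_1)) and x_2* = (x_2/x_1)·x_1*.
Numerically x_2/x_1 = 0.632456, so x_1* = 179/(3 + 6·0.632456) = 26.3439 and x_2* = 0.632456·26.3439 = 16.6614.
Expenditure on x_1: 3·26.3439 = 79.0318; share = 0.4415.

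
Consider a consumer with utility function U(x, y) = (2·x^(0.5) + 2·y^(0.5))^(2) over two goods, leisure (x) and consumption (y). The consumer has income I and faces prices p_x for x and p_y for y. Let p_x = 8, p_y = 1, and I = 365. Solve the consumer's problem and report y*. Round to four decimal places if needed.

y* = 324.4444

MU_x ∝ 2·x^(-0.5), MU_y ∝ 2·y^(-0.5), so MRS = (y/x)^(0.5) = p_x/p_y.
Solve for the ratio: y/x = [p_x/p_y]^(2).
With the ratio pinned down, the budget gives x* = I/(p_x + p_y·(y/x)) and y* = (y/x)·x*.
Numerically y/x = 64, so x* = 365/(8 + 1·64) = 5.0694 and y* = 64·5.0694 = 324.4444.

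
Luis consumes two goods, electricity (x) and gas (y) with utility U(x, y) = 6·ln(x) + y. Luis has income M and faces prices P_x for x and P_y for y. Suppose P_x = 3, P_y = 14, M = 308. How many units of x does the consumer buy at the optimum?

x* = 28

So x*(P_x,P_y) = 6·P_y/P_x, independent of income; and y* = (M − 6·P_y)/P_y.
At the given prices: x* = 6·14/3 = 28.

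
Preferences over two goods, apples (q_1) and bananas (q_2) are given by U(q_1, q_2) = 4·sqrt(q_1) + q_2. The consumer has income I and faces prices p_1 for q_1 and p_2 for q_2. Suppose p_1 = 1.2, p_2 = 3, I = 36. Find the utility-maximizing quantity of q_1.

q_1* = 25

Set MRS = p_1/p_2: 2·q_1^(−1/2) = p_1/p_2.
Thus q_1* = (2·p_2/p_1)² — independent of I — with the rest of income spent on q_2.
Plugging in: q_1* = (2·3/1.2)² = 25.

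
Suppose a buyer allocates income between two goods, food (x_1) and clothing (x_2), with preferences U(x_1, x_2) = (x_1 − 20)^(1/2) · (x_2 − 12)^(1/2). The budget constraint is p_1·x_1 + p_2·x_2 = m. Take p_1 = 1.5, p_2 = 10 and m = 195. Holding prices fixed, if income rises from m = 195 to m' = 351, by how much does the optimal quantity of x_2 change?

This is Cobb-Douglas in (x_1−20, x_2−12): tangency gives 0.5·p_2·(x_2−12) = 0.5·p_1·(x_1−20).
Substituting into the budget: x_1* = 20 + 0.5·(m − 20·p_1 − 12·p_2)/p_1, and x_2* = 12 + 0.5·(…)/p_2.
Discretionary income = 195 − 20·1.5 − 12·10 = 45; x_2* = 12 + 0.5·45/10 = 14.25.
At m' = 351: x_2* = 22.05. Change: 22.05 − 14.25 = 7.8.

Δx_2* = 7.8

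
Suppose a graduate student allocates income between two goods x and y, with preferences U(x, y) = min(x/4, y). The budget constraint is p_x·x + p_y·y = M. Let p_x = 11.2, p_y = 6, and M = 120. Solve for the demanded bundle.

x* = 9.4488, y* = 2.3622

Demand: x*(p_x,p_y,M) = 4·M/(4·p_x + p_y), y* = M/(4·p_x + p_y).
Here 4·11.2 + 6 = 50.8, giving x* = 9.4488 and y* = 2.3622.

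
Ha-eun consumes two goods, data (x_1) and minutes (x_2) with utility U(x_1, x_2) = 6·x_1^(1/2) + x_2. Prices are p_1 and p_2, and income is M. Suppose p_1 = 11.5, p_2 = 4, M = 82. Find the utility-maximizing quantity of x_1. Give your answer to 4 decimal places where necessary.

x_1* = 1.0888

MU_x_1 = 3/√x_1, MU_x_2 = 1. Tangency: 3/√x_1 = p_1/p_2.
Thus x_1* = (3·p_2/p_1)² — independent of M — with the rest of income spent on x_2.
Plugging in: x_1* = (3·4/11.5)² = 1.0888.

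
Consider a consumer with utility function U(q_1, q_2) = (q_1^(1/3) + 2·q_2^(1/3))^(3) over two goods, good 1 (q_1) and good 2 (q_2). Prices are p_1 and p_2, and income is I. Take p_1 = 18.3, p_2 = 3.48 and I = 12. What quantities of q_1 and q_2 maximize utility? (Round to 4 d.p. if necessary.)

From the CES first-order condition, (1/2)·(q_2/q_1)^(2/3) = p_1/p_2.
Hence q_2/q_1 = (2·p_1/p_2)^(1/(2/3)), i.e. raised to the 1.5 power.
Substitute q_2 = (q_2/q_1)·q_1 into the budget: q_1* = I/(p_1 + p_2·(q_2/q_1)).
Numerically q_2/q_1 = 34.107726, so q_1* = 12/(18.3 + 3.48·34.107726) = 0.0876 and q_2* = 34.107726·0.0876 = 2.9876.

q_1* = 0.0876, q_2* = 2.9876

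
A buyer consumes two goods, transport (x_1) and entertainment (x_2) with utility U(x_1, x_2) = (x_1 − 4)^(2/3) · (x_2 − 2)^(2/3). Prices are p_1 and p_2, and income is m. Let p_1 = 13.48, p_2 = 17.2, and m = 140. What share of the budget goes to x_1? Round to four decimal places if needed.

share on x_1 = 0.5697

MRS = (x_2−2)/(x_1−4). Tangency with p_1/p_2 gives x_2−2 = (p_1/p_2)·(x_1−4).
After buying the subsistence bundle (4, 2), a share 0.5 of the remaining income goes to x_1: x_1* = 4 + 0.5·(m − 4p_1 − 2p_2)/p_1.
Discretionary income = 140 − 4·13.48 − 2·17.2 = 51.68; x_1* = 4 + 0.5·51.68/13.48 = 5.9169; x_2* = 2 + 0.5·51.68/17.2 = 3.5023.
Expenditure on x_1: 13.48·5.9169 = 79.76; share = 0.5697.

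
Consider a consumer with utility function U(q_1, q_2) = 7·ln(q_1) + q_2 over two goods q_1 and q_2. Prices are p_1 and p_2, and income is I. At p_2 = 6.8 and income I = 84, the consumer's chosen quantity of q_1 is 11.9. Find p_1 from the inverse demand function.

Set MRS = p_1/p_2: (7/q_1)/1 = p_1/p_2.
So q_1*(p_1,p_2) = 7·p_2/p_1, independent of income; and q_2* = (I − 7·p_2)/p_2.
Set q_1* = 11.9 in the demand function and solve for p_1: p_1 = 4.

p_1 = 4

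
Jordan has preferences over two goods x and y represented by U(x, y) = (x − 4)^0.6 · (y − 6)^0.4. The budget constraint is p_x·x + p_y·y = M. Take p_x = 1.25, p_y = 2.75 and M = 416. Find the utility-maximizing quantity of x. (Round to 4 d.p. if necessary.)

Let x' = x−4, y' = y−6. MRS = (3/2)·y'/x' = p_x/p_y.
Substituting into the budget: x* = 4 + 0.6·(M − 4·p_x − 6·p_y)/p_x, and y* = 6 + 0.4·(…)/p_y.
Discretionary income = 416 − 4·1.25 − 6·2.75 = 394.5; x* = 4 + 0.6·394.5/1.25 = 193.36.

x* = 193.36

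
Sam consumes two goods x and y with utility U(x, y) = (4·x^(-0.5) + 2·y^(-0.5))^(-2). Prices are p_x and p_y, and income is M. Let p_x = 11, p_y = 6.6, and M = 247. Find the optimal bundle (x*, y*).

MRS = MU_x/MU_y = 2·(y/x)^(1.5). Set equal to p_x/p_y.
Hence y/x = ((1/2)·p_x/p_y)^(1/(1.5)), i.e. raised to the 2/3 power.
Substitute y = (y/x)·x into the budget: x* = M/(p_x + p_y·(y/x)).
Numerically y/x = 0.885549, so x* = 247/(11 + 6.6·0.885549) = 14.6634 and y* = 0.885549·14.6634 = 12.9852.

x* = 14.6634, y* = 12.9852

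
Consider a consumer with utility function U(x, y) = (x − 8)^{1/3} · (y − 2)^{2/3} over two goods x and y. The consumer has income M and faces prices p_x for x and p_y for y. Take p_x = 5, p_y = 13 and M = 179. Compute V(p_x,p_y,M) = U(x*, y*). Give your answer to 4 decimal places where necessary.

MRS = (1/2)·(y−2)/(x−8). Tangency with p_x/p_y gives y−2 = 2·(p_x/p_y)·(x−8).
Substituting into the budget: x* = 8 + 1/3·(M − 8·p_x − 2·p_y)/p_x, and y* = 2 + 2/3·(…)/p_y.
Discretionary income = 179 − 8·5 − 2·13 = 113; x* = 8 + 1/3·113/5 = 15.5333; y* = 2 + 2/3·113/13 = 7.7949.
Utility at the optimum: U(15.5333, 7.7949) = 6.3245.

V = 6.3245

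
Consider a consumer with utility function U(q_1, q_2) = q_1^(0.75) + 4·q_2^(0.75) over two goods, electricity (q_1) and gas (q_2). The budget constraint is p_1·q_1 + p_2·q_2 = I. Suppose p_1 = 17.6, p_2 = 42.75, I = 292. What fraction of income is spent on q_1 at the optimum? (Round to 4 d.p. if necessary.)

share on q_1 = 0.053

MRS = MU_q_1/MU_q_2 = (1/4)·(q_2/q_1)^(0.25). Set equal to p_1/p_2.
Solve for the ratio: q_2/q_1 = [4·p_1/p_2]^(4).
Substitute q_2 = (q_2/q_1)·q_1 into the budget: q_1* = I/(p_1 + p_2·(q_2/q_1)).
Numerically q_2/q_1 = 7.354382, so q_1* = 292/(17.6 + 42.75·7.354382) = 0.8795 and q_2* = 7.354382·0.8795 = 6.4683.
Expenditure on q_1: 17.6·0.8795 = 15.4795; share = 0.053.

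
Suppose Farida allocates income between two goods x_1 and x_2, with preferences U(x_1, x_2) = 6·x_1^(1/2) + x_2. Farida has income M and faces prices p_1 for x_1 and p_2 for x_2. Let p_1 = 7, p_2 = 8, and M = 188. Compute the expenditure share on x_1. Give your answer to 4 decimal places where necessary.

share on x_1 = 0.4377

Set MRS = p_1/p_2: 3·x_1^(−1/2) = p_1/p_2.
Solve: √x_1 = 3·p_2/p_1, so x_1*(p_1,p_2) = (3·p_2/p_1)², and x_2* = (M − p_1·x_1*)/p_2.
Plugging in: x_1* = (3·8/7)² = 11.7551, x_2* = 13.2143.
Expenditure on x_1: 7·11.7551 = 82.2857; share = 0.4377.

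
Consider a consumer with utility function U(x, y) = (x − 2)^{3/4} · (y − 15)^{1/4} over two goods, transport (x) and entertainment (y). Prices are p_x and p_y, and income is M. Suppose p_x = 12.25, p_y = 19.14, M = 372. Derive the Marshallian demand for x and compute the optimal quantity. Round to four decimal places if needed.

x* = 5.698

MRS = 3·(y−15)/(x−2). Tangency with p_x/p_y gives y−15 = (1/3)·(p_x/p_y)·(x−2).
Substituting into the budget: x* = 2 + 0.75·(M − 2·p_x − 15·p_y)/p_x, and y* = 15 + 0.25·(…)/p_y.
Discretionary income = 372 − 2·12.25 − 15·19.14 = 60.4; x* = 2 + 0.75·60.4/12.25 = 5.698.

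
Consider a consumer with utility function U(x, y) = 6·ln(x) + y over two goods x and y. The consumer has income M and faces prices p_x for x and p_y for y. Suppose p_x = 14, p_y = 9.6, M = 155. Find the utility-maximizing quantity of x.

x* = 4.1143

MU_x = 6/x, MU_y = 1. Tangency: 6/x = p_x/p_y.
So x*(p_x,p_y) = 6·p_y/p_x, independent of income; and y* = (M − 6·p_y)/p_y.
At the given prices: x* = 6·9.6/14 = 4.1143.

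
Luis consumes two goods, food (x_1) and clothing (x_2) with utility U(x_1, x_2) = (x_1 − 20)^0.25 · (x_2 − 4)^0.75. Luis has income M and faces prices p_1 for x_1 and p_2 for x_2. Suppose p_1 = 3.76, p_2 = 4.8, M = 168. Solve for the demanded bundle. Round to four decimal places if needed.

x_1* = 24.8936, x_2* = 15.5

Let x_1' = x_1−20, x_2' = x_2−4. MRS = (1/3)·x_2'/x_1' = p_1/p_2.
After buying the subsistence bundle (20, 4), a share 0.25 of the remaining income goes to x_1: x_1* = 20 + 0.25·(M − 20p_1 − 4p_2)/p_1.
Discretionary income = 168 − 20·3.76 − 4·4.8 = 73.6; x_1* = 20 + 0.25·73.6/3.76 = 24.8936; x_2* = 4 + 0.75·73.6/4.8 = 15.5.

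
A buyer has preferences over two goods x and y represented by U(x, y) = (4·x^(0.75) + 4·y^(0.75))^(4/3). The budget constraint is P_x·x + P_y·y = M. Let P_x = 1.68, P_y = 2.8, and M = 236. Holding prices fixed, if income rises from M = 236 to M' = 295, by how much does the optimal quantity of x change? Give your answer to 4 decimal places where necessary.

Δx* = 28.8808

MRS = MU_x/MU_y = (y/x)^(0.25). Set equal to P_x/P_y.
Hence y/x = (P_x/P_y)^(1/(0.25)), i.e. raised to the 4 power.
With the ratio pinned down, the budget gives x* = M/(P_x + P_y·(y/x)) and y* = (y/x)·x*.
Numerically y/x = 0.1296, so x* = 236/(1.68 + 2.8·0.1296) = 115.5232.
At M' = 295: x* = 144.404. Change: 144.404 − 115.5232 = 28.8808.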